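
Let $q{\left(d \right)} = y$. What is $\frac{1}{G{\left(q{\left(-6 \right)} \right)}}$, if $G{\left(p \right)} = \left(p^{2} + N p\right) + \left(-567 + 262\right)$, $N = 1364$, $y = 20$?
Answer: $\frac{1}{27375} \approx 3.653 \cdot 10^{-5}$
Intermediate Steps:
$q{\left(d \right)} = 20$
$G{\left(p \right)} = -305 + p^{2} + 1364 p$ ($G{\left(p \right)} = \left(p^{2} + 1364 p\right) + \left(-567 + 262\right) = \left(p^{2} + 1364 p\right) - 305 = -305 + p^{2} + 1364 p$)
$\frac{1}{G{\left(q{\left(-6 \right)} \right)}} = \frac{1}{-305 + 20^{2} + 1364 \cdot 20} = \frac{1}{-305 + 400 + 27280} = \frac{1}{27375}$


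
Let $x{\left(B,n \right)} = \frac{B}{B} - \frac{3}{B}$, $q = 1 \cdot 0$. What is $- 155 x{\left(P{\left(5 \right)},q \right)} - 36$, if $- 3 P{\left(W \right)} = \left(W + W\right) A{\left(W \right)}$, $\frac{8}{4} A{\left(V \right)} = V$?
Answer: $- \frac{1234}{5} \approx -246.8$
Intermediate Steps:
$A{\left(V \right)} = \frac{V}{2}$
$q = 0$
$P{\left(W \right)} = - \frac{W^{2}}{3}$ ($P{\left(W \right)} = - \frac{\left(W + W\right) \frac{W}{2}}{3} = - \frac{2 W \frac{W}{2}}{3} = - \frac{W^{2}}{3}$)
$x{\left(B,n \right)} = 1 - \frac{3}{B}$
$- 155 x{\left(P{\left(5 \right)},q \right)} - 36 = - 155 \frac{-3 - \frac{5^{2}}{3}}{\left(- \frac{1}{3}\right) 5^{2}} - 36 = - 155 \frac{-3 - \frac{25}{3}}{\left(- \frac{1}{3}\right) 25} - 36 = - 155 \frac{-3 - \frac{25}{3}}{- \frac{25}{3}} - 36 = - 155 \left(\left(- \frac{3}{25}\right) \left(- \frac{34}{3}\right)\right) - 36 = \left(-155\right) \frac{34}{25} - 36 = - \frac{1054}{5} - 36 = - \frac{1234}{5}$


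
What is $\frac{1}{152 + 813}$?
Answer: $\frac{1}{965} \approx 0.0010363$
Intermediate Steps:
$\frac{1}{152 + 813} = \frac{1}{965}$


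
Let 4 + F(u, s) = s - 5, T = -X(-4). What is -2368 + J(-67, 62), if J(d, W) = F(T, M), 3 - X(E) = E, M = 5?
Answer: -2372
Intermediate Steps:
X(E) = 3 - E
T = -7 (T = -(3 - 1*(-4)) = -(3 + 4) = -1*7 = -7)
F(u, s) = -9 + s (F(u, s) = -4 + (s - 5) = -4 + (-5 + s) = -9 + s)
J(d, W) = -4 (J(d, W) = -9 + 5 = -4)
-2368 + J(-67, 62) = -2368 - 4 = -2372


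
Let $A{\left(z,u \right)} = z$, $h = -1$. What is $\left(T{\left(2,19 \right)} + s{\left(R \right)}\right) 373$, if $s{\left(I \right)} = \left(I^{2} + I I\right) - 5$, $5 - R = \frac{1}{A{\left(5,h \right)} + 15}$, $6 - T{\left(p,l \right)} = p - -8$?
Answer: $\frac{2984373}{200} \approx 14922.0$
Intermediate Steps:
$T{\left(p,l \right)} = -2 - p$ ($T{\left(p,l \right)} = 6 - \left(p - -8\right) = 6 - \left(p + 8\right) = 6 - \left(8 + p\right) = -2 - p$)
$R = \frac{99}{20}$ ($R = 5 - \frac{1}{5 + 15} = 5 - \frac{1}{20} = \frac{99}{20} \approx 4.95$)
$s{\left(I \right)} = -5 + 2 I^{2}$ ($s{\left(I \right)} = \left(I^{2} + I^{2}\right) - 5 = 2 I^{2} - 5 = -5 + 2 I^{2}$)
$\left(T{\left(2,19 \right)} + s{\left(R \right)}\right) 373 = \left(\left(-2 - 2\right) - \left(5 - 2 \left(\frac{99}{20}\right)^{2}\right)\right) 373 = \left(\left(-2 - 2\right) + \left(-5 + 2 \cdot \frac{9801}{400}\right)\right) 373 = \left(-4 + \left(-5 + \frac{9801}{200}\right)\right) 373 = \left(-4 + \frac{8801}{200}\right) 373 = \frac{8001}{200} \cdot 373 = \frac{2984373}{200}$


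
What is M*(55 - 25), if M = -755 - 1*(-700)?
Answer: -1650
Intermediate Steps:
M = -55 (M = -755 + 700 = -55)
M*(55 - 25) = -55*(55 - 25) = -55*30 = -1650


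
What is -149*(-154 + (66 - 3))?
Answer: 13559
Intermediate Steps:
-149*(-154 + (66 - 3)) = -149*(-154 + 63) = -149*(-91) = 13559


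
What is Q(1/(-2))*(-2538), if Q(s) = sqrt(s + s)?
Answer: -2538*I ≈ -2538.0*I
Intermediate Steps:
Q(s) = sqrt(2)*sqrt(s) (Q(s) = sqrt(2*s) = sqrt(2)*sqrt(s))
Q(1/(-2))*(-2538) = (sqrt(2)*sqrt(1/(-2)))*(-2538) = (sqrt(2)*sqrt(-1/2))*(-2538) = (sqrt(2)*(I*sqrt(2)/2))*(-2538) = I*(-2538) = -2538*I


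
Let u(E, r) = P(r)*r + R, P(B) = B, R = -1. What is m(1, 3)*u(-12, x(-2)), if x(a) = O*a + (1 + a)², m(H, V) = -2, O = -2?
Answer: -48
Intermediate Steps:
x(a) = (1 + a)² - 2*a (x(a) = -2*a + (1 + a)² = (1 + a)² - 2*a)
u(E, r) = -1 + r² (u(E, r) = r*r - 1 = r² - 1 = -1 + r²)
m(1, 3)*u(-12, x(-2)) = -2*(-1 + (1 + (-2)²)²) = -2*(-1 + (1 + 4)²) = -2*(-1 + 5²) = -2*(-1 + 25) = -2*24 = -48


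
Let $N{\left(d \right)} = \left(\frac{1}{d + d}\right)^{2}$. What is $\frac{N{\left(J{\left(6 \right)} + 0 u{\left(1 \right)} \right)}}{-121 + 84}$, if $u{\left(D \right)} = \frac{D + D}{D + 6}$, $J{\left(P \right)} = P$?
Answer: $- \frac{1}{5328} \approx -0.00018769$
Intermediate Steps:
$u{\left(D \right)} = \frac{2 D}{6 + D}$
$N{\left(d \right)} = \frac{1}{4 d^{2}}$ ($N{\left(d \right)} = \left(\frac{1}{2 d}\right)^{2} = \frac{1}{4 d^{2}}$)
$\frac{N{\left(J{\left(6 \right)} + 0 u{\left(1 \right)} \right)}}{-121 + 84} = \frac{\frac{1}{4} \frac{1}{\left(6 + 0 \cdot 2 \cdot 1 \frac{1}{6 + 1}\right)^{2}}}{-121 + 84} = \frac{\frac{1}{4} \frac{1}{\left(6 + 0 \cdot 2 \cdot 1 \cdot \frac{1}{7}\right)^{2}}}{-37} = \frac{1}{4 \left(6 + 0 \cdot 2 \cdot 1 \cdot \frac{1}{7}\right)^{2}} \left(- \frac{1}{37}\right) = \frac{1}{4 \left(6 + 0 \cdot \frac{2}{7}\right)^{2}} \left(- \frac{1}{37}\right) = \frac{1}{4 \left(6 + 0\right)^{2}} \left(- \frac{1}{37}\right) = \frac{1}{4 \cdot 36} \left(- \frac{1}{37}\right) = \frac{1}{4} \cdot \frac{1}{36} \left(- \frac{1}{37}\right) = \frac{1}{144} \left(- \frac{1}{37}\right) = - \frac{1}{5328}$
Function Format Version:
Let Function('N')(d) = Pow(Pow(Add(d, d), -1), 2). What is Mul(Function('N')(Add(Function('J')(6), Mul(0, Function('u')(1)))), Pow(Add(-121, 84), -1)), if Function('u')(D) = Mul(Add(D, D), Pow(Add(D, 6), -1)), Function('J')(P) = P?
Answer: Rational(-1, 5328) ≈ -0.00018769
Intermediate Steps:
Function('u')(D) = Mul(2, D, Pow(Add(6, D), -1)) (Function('u')(D) = Mul(Mul(2, D), Pow(Add(6, D), -1)) = Mul(2, D, Pow(Add(6, D), -1)))
Function('N')(d) = Mul(Rational(1, 4), Pow(d, -2)) (Function('N')(d) = Pow(Pow(Mul(2, d), -1), 2) = Pow(Mul(Rational(1, 2), Pow(d, -1)), 2) = Mul(Rational(1, 4), Pow(d, -2)))
Mul(Function('N')(Add(Function('J')(6), Mul(0, Function('u')(1)))), Pow(Add(-121, 84), -1)) = Mul(Mul(Rational(1, 4), Pow(Add(6, Mul(0, Mul(2, 1, Pow(Add(6, 1), -1)))), -2)), Pow(Add(-121, 84), -1)) = Mul(Mul(Rational(1, 4), Pow(Add(6, Mul(0, Mul(2, 1, Pow(7, -1)))), -2)), Pow(-37, -1)) = Mul(Mul(Rational(1, 4), Pow(Add(6, Mul(0, Mul(2, 1, Rational(1, 7)))), -2)), Rational(-1, 37)) = Mul(Mul(Rational(1, 4), Pow(Add(6, Mul(0, Rational(2, 7))), -2)), Rational(-1, 37)) = Mul(Mul(Rational(1, 4), Pow(Add(6, 0), -2)), Rational(-1, 37)) = Mul(Mul(Rational(1, 4), Pow(6, -2)), Rational(-1, 37)) = Mul(Mul(Rational(1, 4), Rational(1, 36)), Rational(-1, 37)) = Mul(Rational(1, 144), Rational(-1, 37)) = Rational(-1, 5328)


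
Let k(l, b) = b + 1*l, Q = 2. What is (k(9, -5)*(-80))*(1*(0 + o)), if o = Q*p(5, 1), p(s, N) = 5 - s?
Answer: 0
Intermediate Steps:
k(l, b) = b + l
o = 0 (o = 2*(5 - 1*5) = 2*(5 - 5) = 2*0 = 0)
(k(9, -5)*(-80))*(1*(0 + o)) = ((-5 + 9)*(-80))*(1*(0 + 0)) = (4*(-80))*(1*0) = -320*0 = 0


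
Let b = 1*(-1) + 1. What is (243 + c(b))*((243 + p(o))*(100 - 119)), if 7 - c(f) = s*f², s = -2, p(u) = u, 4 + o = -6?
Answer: -1106750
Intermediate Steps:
o = -10 (o = -4 - 6 = -10)
b = 0 (b = -1 + 1 = 0)
c(f) = 7 + 2*f² (c(f) = 7 - (-2)*f² = 7 + 2*f²)
(243 + c(b))*((243 + p(o))*(100 - 119)) = (243 + (7 + 2*0²))*((243 - 10)*(100 - 119)) = (243 + (7 + 2*0))*(233*(-19)) = (243 + (7 + 0))*(-4427) = (243 + 7)*(-4427) = 250*(-4427) = -1106750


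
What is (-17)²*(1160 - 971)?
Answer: 54621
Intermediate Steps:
(-17)²*(1160 - 971) = 289*189 = 54621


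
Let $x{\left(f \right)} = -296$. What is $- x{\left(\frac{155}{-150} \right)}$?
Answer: $296$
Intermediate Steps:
$- x{\left(\frac{155}{-150} \right)} = \left(-1\right) \left(-296\right) = 296$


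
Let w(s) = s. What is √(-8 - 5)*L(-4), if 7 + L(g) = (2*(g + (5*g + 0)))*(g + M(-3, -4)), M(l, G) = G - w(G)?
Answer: 185*I*√13 ≈ 667.03*I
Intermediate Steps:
M(l, G) = 0 (M(l, G) = G - G = 0)
L(g) = -7 + 12*g² (L(g) = -7 + (2*(g + (5*g + 0)))*(g + 0) = -7 + (2*(g + 5*g))*g = -7 + (2*(6*g))*g = -7 + (12*g)*g = -7 + 12*g²)
√(-8 - 5)*L(-4) = √(-8 - 5)*(-7 + 12*(-4)²) = √(-13)*(-7 + 12*16) = (I*√13)*(-7 + 192) = (I*√13)*185 = 185*I*√13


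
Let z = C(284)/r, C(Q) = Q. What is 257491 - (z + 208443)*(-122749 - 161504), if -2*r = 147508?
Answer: 2184991916640964/36877 ≈ 5.9251e+10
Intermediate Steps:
r = -73754 (r = -½*147508 = -73754)
z = -142/36877 (z = 284/(-73754) = 284*(-1/73754) = -142/36877 ≈ -0.0038506)
257491 - (z + 208443)*(-122749 - 161504) = 257491 - (-142/36877 + 208443)*(-122749 - 161504) = 257491 - 7686752369*(-284253)/36877 = 257491 - 1*(-2184982421145357/36877) = 257491 + 2184982421145357/36877 = 2184991916640964/36877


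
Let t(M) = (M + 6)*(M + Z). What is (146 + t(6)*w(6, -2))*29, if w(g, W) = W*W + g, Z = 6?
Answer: 45994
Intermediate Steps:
w(g, W) = g + W² (w(g, W) = W² + g = g + W²)
t(M) = (6 + M)² (t(M) = (M + 6)*(M + 6) = (6 + M)*(6 + M) = (6 + M)²)
(146 + t(6)*w(6, -2))*29 = (146 + (36 + 6² + 12*6)*(6 + (-2)²))*29 = (146 + (36 + 36 + 72)*(6 + 4))*29 = (146 + 144*10)*29 = (146 + 1440)*29 = 1586*29 = 45994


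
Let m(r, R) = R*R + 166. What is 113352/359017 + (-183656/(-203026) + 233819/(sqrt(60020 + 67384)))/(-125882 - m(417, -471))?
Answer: 4003021936759988/12678777283815969 - 233819*sqrt(3539)/7387075026 ≈ 0.31384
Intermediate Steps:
m(r, R) = 166 + R**2 (m(r, R) = R**2 + 166 = 166 + R**2)
113352/359017 + (-183656/(-203026) + 233819/(sqrt(60020 + 67384)))/(-125882 - m(417, -471)) = 113352/359017 + (-183656/(-203026) + 233819/(sqrt(60020 + 67384)))/(-125882 - (166 + (-471)**2)) = 113352*(1/359017) + (-183656*(-1/203026) + 233819/(sqrt(127404)))/(-125882 - (166 + 221841)) = 113352/359017 + (91828/101513 + 233819/((6*sqrt(3539))))/(-125882 - 1*222007) = 113352/359017 + (91828/101513 + 233819*(sqrt(3539)/21234))/(-125882 - 222007) = 113352/359017 + (91828/101513 + 233819*sqrt(3539)/21234)/(-347889) = 113352/359017 + (91828/101513 + 233819*sqrt(3539)/21234)*(-1/347889) = 113352/359017 + (-91828/35315256057 - 233819*sqrt(3539)/7387075026) = 4003021936759988/12678777283815969 - 233819*sqrt(3539)/7387075026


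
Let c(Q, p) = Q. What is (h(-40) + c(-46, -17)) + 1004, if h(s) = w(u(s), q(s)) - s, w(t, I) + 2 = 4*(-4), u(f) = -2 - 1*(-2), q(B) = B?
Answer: 980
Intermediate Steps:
u(f) = 0 (u(f) = -2 + 2 = 0)
w(t, I) = -18 (w(t, I) = -2 + 4*(-4) = -2 - 16 = -18)
h(s) = -18 - s
(h(-40) + c(-46, -17)) + 1004 = ((-18 - 1*(-40)) - 46) + 1004 = ((-18 + 40) - 46) + 1004 = (22 - 46) + 1004 = -24 + 1004 = 980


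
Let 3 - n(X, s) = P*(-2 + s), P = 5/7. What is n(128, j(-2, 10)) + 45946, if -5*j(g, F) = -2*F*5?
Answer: 321553/7 ≈ 45936.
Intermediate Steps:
P = 5/7 (P = 5*(1/7) = 5/7 ≈ 0.71429)
j(g, F) = 2*F (j(g, F) = -(-2*F)*5/5 = -(-2)*F = 2*F)
n(X, s) = 31/7 - 5*s/7 (n(X, s) = 3 - 5*(-2 + s)/7 = 3 - (-10/7 + 5*s/7) = 3 + (10/7 - 5*s/7) = 31/7 - 5*s/7)
n(128, j(-2, 10)) + 45946 = (31/7 - 10*10/7) + 45946 = (31/7 - 5/7*20) + 45946 = (31/7 - 100/7) + 45946 = -69/7 + 45946 = 321553/7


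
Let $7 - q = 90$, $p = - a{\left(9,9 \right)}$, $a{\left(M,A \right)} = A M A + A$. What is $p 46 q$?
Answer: $2817684$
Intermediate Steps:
$a{\left(M,A \right)} = A + M A^{2}$ ($a{\left(M,A \right)} = M A^{2} + A = A + M A^{2}$)
$p = -738$ ($p = - 9 \left(1 + 9 \cdot 9\right) = - 9 \left(1 + 81\right) = - 9 \cdot 82 = \left(-1\right) 738 = -738$)
$q = -83$ ($q = 7 - 90 = -83$)
$p 46 q = \left(-738\right) 46 \left(-83\right) = \left(-33948\right) \left(-83\right) = 2817684$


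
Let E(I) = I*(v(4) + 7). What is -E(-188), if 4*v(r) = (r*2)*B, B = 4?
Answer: 2820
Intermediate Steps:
v(r) = 2*r (v(r) = ((r*2)*4)/4 = ((2*r)*4)/4 = (8*r)/4 = 2*r)
E(I) = 15*I (E(I) = I*(2*4 + 7) = I*(8 + 7) = I*15 = 15*I)
-E(-188) = -15*(-188) = -1*(-2820) = 2820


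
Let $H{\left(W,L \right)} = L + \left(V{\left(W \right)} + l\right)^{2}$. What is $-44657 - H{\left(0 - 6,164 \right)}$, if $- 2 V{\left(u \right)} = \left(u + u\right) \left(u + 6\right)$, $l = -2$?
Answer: $-44825$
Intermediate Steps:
$V{\left(u \right)} = - u \left(6 + u\right)$ ($V{\left(u \right)} = - \frac{\left(u + u\right) \left(u + 6\right)}{2} = - \frac{2 u \left(6 + u\right)}{2} = - u \left(6 + u\right)$)
$H{\left(W,L \right)} = L + \left(-2 - W \left(6 + W\right)\right)^{2}$ ($H{\left(W,L \right)} = L + \left(- W \left(6 + W\right) - 2\right)^{2} = L + \left(-2 - W \left(6 + W\right)\right)^{2}$)
$-44657 - H{\left(0 - 6,164 \right)} = -44657 - \left(164 + \left(2 + \left(0 - 6\right) \left(6 + \left(0 - 6\right)\right)\right)^{2}\right) = -44657 - \left(164 + \left(2 - 6 \left(6 - 6\right)\right)^{2}\right) = -44657 - \left(164 + \left(2 - 0\right)^{2}\right) = -44657 - \left(164 + \left(2 + 0\right)^{2}\right) = -44657 - \left(164 + 2^{2}\right) = -44657 - \left(164 + 4\right) = -44657 - 168 = -44825$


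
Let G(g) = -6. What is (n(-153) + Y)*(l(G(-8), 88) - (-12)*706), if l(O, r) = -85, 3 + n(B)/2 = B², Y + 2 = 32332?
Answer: 663763954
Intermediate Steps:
Y = 32330 (Y = -2 + 32332 = 32330)
n(B) = -6 + 2*B²
(n(-153) + Y)*(l(G(-8), 88) - (-12)*706) = ((-6 + 2*(-153)²) + 32330)*(-85 - (-12)*706) = ((-6 + 2*23409) + 32330)*(-85 - 12*(-706)) = ((-6 + 46818) + 32330)*(-85 + 8472) = (46812 + 32330)*8387 = 79142*8387 = 663763954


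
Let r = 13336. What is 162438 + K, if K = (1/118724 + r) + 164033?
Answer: 40343246269/118724 ≈ 3.3981e+5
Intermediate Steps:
K = 21057957157/118724 (K = (1/118724 + 13336) + 164033 = 1583303265/118724 + 164033 = 21057957157/118724 ≈ 1.7737e+5)
162438 + K = 162438 + 21057957157/118724 = 40343246269/118724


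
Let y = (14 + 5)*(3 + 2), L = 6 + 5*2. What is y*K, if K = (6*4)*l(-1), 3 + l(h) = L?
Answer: 29640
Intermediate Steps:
L = 16 (L = 6 + 10 = 16)
y = 95 (y = 19*5 = 95)
l(h) = 13 (l(h) = -3 + 16 = 13)
K = 312 (K = (6*4)*13 = 24*13 = 312)
y*K = 95*312 = 29640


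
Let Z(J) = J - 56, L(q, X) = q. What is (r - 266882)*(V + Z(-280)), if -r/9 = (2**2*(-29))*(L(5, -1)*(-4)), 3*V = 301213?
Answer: -86387591210/3 ≈ -2.8796e+10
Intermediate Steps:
Z(J) = -56 + J
V = 301213/3 (V = (1/3)*301213 = 301213/3 ≈ 1.0040e+5)
r = -20880 (r = -9*2**2*(-29)*5*(-4) = -9*4*(-29)*(-20) = -(-1044)*(-20) = -9*2320 = -20880)
(r - 266882)*(V + Z(-280)) = (-20880 - 266882)*(301213/3 + (-56 - 280)) = -287762*(301213/3 - 336) = -287762*300205/3 = -86387591210/3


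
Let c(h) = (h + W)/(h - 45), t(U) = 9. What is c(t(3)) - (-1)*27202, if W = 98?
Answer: 979165/36 ≈ 27199.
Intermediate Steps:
c(h) = (98 + h)/(-45 + h) (c(h) = (h + 98)/(h - 45) = (98 + h)/(-45 + h))
c(t(3)) - (-1)*27202 = (98 + 9)/(-45 + 9) - (-1)*27202 = 107/(-36) - 1*(-27202) = -1/36*107 + 27202 = -107/36 + 27202 = 979165/36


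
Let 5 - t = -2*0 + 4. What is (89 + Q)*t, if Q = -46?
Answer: 43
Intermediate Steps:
t = 1 (t = 5 - (-2*0 + 4) = 5 - (0 + 4) = 5 - 1*4 = 5 - 4 = 1)
(89 + Q)*t = (89 - 46)*1 = 43*1 = 43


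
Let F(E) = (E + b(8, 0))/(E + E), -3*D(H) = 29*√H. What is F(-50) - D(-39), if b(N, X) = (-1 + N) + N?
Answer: 7/20 + 29*I*√39/3 ≈ 0.35 + 60.368*I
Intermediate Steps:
b(N, X) = -1 + 2*N
D(H) = -29*√H/3
F(E) = (15 + E)/(2*E) (F(E) = (E + (-1 + 2*8))/(E + E) = (E + (-1 + 16))/((2*E)) = (E + 15)*(1/(2*E)) = (15 + E)*(1/(2*E)) = (15 + E)/(2*E))
F(-50) - D(-39) = (½)*(15 - 50)/(-50) - (-29)*√(-39)/3 = (½)*(-1/50)*(-35) - (-29)*I*√39/3 = 7/20 - (-29)*I*√39/3 = 7/20 + 29*I*√39/3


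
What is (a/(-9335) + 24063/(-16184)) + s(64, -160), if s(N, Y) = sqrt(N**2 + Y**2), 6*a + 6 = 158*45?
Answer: -243789961/151077640 + 32*sqrt(29) ≈ 170.71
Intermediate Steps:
a = 1184 (a = -1 + (158*45)/6 = -1 + (1/6)*7110 = -1 + 1185 = 1184)
(a/(-9335) + 24063/(-16184)) + s(64, -160) = (1184/(-9335) + 24063/(-16184)) + sqrt(64**2 + (-160)**2) = (1184*(-1/9335) + 24063*(-1/16184)) + sqrt(4096 + 25600) = (-1184/9335 - 24063/16184) + sqrt(29696) = -243789961/151077640 + 32*sqrt(29)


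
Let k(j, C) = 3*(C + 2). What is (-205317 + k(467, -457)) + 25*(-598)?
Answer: -221632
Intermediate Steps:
k(j, C) = 6 + 3*C (k(j, C) = 3*(2 + C) = 6 + 3*C)
(-205317 + k(467, -457)) + 25*(-598) = (-205317 + (6 + 3*(-457))) + 25*(-598) = (-205317 + (6 - 1371)) - 14950 = (-205317 - 1365) - 14950 = -206682 - 14950 = -221632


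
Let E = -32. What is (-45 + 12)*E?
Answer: 1056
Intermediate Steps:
(-45 + 12)*E = (-45 + 12)*(-32) = -33*(-32) = 1056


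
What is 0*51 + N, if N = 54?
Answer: 54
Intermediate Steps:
0*51 + N = 0*51 + 54 = 0 + 54 = 54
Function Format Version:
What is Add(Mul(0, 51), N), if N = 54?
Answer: 54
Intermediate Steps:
Add(Mul(0, 51), N) = Add(Mul(0, 51), 54) = Add(0, 54) = 54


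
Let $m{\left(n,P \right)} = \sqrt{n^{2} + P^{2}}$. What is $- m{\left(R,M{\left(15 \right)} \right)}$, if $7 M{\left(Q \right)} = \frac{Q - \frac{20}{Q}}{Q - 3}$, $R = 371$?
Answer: $- \frac{\sqrt{8740755745}}{252} \approx -371.0$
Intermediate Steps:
$M{\left(Q \right)} = \frac{Q - \frac{20}{Q}}{7 \left(-3 + Q\right)}$ ($M{\left(Q \right)} = \frac{\left(Q - \frac{20}{Q}\right) \frac{1}{Q - 3}}{7} = \frac{\left(Q - \frac{20}{Q}\right) \frac{1}{-3 + Q}}{7} = \frac{\frac{1}{-3 + Q} \left(Q - \frac{20}{Q}\right)}{7} = \frac{Q - \frac{20}{Q}}{7 \left(-3 + Q\right)}$)
$m{\left(n,P \right)} = \sqrt{P^{2} + n^{2}}$
$- m{\left(R,M{\left(15 \right)} \right)} = - \sqrt{\left(\frac{-20 + 15^{2}}{7 \cdot 15 \left(-3 + 15\right)}\right)^{2} + 371^{2}} = - \sqrt{\left(\frac{1}{7} \cdot \frac{1}{15} \cdot \frac{1}{12} \left(-20 + 225\right)\right)^{2} + 137641} = - \sqrt{\left(\frac{1}{7} \cdot \frac{1}{15} \cdot \frac{1}{12} \cdot 205\right)^{2} + 137641} = - \sqrt{\left(\frac{41}{252}\right)^{2} + 137641} = - \sqrt{\frac{1681}{63504} + 137641} = - \sqrt{\frac{8740755745}{63504}} = - \frac{\sqrt{8740755745}}{252}$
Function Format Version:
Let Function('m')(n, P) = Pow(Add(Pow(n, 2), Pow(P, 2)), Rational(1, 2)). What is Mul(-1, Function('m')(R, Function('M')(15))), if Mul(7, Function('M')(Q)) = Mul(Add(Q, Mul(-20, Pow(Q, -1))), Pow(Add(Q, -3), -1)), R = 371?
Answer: Mul(Rational(-1, 252), Pow(8740755745, Rational(1, 2))) ≈ -371.00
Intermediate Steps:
Function('M')(Q) = Mul(Rational(1, 7), Pow(Add(-3, Q), -1), Add(Q, Mul(-20, Pow(Q, -1)))) (Function('M')(Q) = Mul(Rational(1, 7), Mul(Add(Q, Mul(-20, Pow(Q, -1))), Pow(Add(Q, -3), -1))) = Mul(Rational(1, 7), Mul(Add(Q, Mul(-20, Pow(Q, -1))), Pow(Add(-3, Q), -1))) = Mul(Rational(1, 7), Mul(Pow(Add(-3, Q), -1), Add(Q, Mul(-20, Pow(Q, -1))))) = Mul(Rational(1, 7), Pow(Add(-3, Q), -1), Add(Q, Mul(-20, Pow(Q, -1)))))
Function('m')(n, P) = Pow(Add(Pow(P, 2), Pow(n, 2)), Rational(1, 2))
Mul(-1, Function('m')(R, Function('M')(15))) = Mul(-1, Pow(Add(Pow(Mul(Rational(1, 7), Pow(15, -1), Pow(Add(-3, 15), -1), Add(-20, Pow(15, 2))), 2), Pow(371, 2)), Rational(1, 2))) = Mul(-1, Pow(Add(Pow(Mul(Rational(1, 7), Rational(1, 15), Pow(12, -1), Add(-20, 225)), 2), 137641), Rational(1, 2))) = Mul(-1, Pow(Add(Pow(Mul(Rational(1, 7), Rational(1, 15), Rational(1, 12), 205), 2), 137641), Rational(1, 2))) = Mul(-1, Pow(Add(Pow(Rational(41, 252), 2), 137641), Rational(1, 2))) = Mul(-1, Pow(Add(Rational(1681, 63504), 137641), Rational(1, 2))) = Mul(-1, Pow(Rational(8740755745, 63504), Rational(1, 2))) = Mul(-1, Mul(Rational(1, 252), Pow(8740755745, Rational(1, 2)))) = Mul(Rational(-1, 252), Pow(8740755745, Rational(1, 2)))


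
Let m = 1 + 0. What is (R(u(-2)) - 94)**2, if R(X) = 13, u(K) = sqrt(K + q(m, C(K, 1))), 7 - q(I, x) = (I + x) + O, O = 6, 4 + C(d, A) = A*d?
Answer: 6561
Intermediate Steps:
C(d, A) = -4 + A*d
m = 1
q(I, x) = 1 - I - x (q(I, x) = 7 - ((I + x) + 6) = 7 - (6 + I + x) = 7 + (-6 - I - x) = 1 - I - x)
u(K) = 2 (u(K) = sqrt(K + (1 - 1*1 - (-4 + 1*K))) = sqrt(K + (1 - 1 - (-4 + K))) = sqrt(K + (1 - 1 + (4 - K))) = sqrt(K + (4 - K)) = sqrt(4) = 2)
(R(u(-2)) - 94)**2 = (13 - 94)**2 = (-81)**2 = 6561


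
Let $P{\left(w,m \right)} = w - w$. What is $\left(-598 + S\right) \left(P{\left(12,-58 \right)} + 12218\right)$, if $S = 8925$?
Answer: $101739286$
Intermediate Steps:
$P{\left(w,m \right)} = 0$
$\left(-598 + S\right) \left(P{\left(12,-58 \right)} + 12218\right) = \left(-598 + 8925\right) \left(0 + 12218\right) = 8327 \cdot 12218 = 101739286$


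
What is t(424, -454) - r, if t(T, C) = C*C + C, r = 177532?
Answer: 28130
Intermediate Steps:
t(T, C) = C + C² (t(T, C) = C² + C = C + C²)
t(424, -454) - r = -454*(1 - 454) - 1*177532 = -454*(-453) - 177532 = 205662 - 177532 = 28130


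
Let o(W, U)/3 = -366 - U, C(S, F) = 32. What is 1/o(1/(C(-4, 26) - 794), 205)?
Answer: -1/1713 ≈ -0.00058377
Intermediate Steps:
o(W, U) = -1098 - 3*U (o(W, U) = 3*(-366 - U) = -1098 - 3*U)
1/o(1/(C(-4, 26) - 794), 205) = 1/(-1098 - 3*205) = 1/(-1098 - 615) = 1/(-1713) = -1/1713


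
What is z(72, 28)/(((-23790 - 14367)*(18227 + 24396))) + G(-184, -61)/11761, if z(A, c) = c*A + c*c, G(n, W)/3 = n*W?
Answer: 7823279522456/2732526900453 ≈ 2.8630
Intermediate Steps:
G(n, W) = 3*W*n (G(n, W) = 3*(n*W) = 3*(W*n) = 3*W*n)
z(A, c) = c² + A*c (z(A, c) = A*c + c² = c² + A*c)
z(72, 28)/(((-23790 - 14367)*(18227 + 24396))) + G(-184, -61)/11761 = (28*(72 + 28))/(((-23790 - 14367)*(18227 + 24396))) + (3*(-61)*(-184))/11761 = (28*100)/((-38157*42623)) + 33672*(1/11761) = 2800/(-1626365811) + 33672/11761 = 2800*(-1/1626365811) + 33672/11761 = -400/232337973 + 33672/11761 = 7823279522456/2732526900453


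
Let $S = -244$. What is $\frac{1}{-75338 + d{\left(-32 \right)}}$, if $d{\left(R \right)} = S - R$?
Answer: $- \frac{1}{75550} \approx -1.3236 \cdot 10^{-5}$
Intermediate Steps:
$d{\left(R \right)} = -244 - R$
$\frac{1}{-75338 + d{\left(-32 \right)}} = \frac{1}{-75338 - 212} = \frac{1}{-75550} = - \frac{1}{75550}$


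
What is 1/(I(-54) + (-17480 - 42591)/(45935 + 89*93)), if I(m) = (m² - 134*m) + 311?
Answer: 54212/567160085 ≈ 9.5585e-5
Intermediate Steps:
I(m) = 311 + m² - 134*m
1/(I(-54) + (-17480 - 42591)/(45935 + 89*93)) = 1/((311 + (-54)² - 134*(-54)) + (-17480 - 42591)/(45935 + 89*93)) = 1/((311 + 2916 + 7236) - 60071/(45935 + 8277)) = 1/(10463 - 60071/54212) = 1/(567160085/54212) = 54212/567160085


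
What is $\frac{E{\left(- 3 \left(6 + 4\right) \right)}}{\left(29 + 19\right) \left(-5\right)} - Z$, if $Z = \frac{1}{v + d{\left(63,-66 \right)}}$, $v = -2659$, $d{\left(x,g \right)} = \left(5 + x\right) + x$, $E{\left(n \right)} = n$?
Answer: $\frac{317}{2528} \approx 0.1254$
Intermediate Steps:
$d{\left(x,g \right)} = 5 + 2 x$
$Z = - \frac{1}{2528}$ ($Z = \frac{1}{-2659 + \left(5 + 2 \cdot 63\right)} = \frac{1}{-2659 + \left(5 + 126\right)} = \frac{1}{-2659 + 131} = \frac{1}{-2528} = - \frac{1}{2528} \approx -0.00039557$)
$\frac{E{\left(- 3 \left(6 + 4\right) \right)}}{\left(29 + 19\right) \left(-5\right)} - Z = \frac{\left(-3\right) \left(6 + 4\right)}{\left(29 + 19\right) \left(-5\right)} - - \frac{1}{2528} = \frac{\left(-3\right) 10}{48 \left(-5\right)} + \frac{1}{2528} = - \frac{30}{-240} + \frac{1}{2528} = \left(-30\right) \left(- \frac{1}{240}\right) + \frac{1}{2528} = \frac{1}{8} + \frac{1}{2528} = \frac{317}{2528}$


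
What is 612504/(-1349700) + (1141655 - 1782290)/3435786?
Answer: -82474936879/128813343450 ≈ -0.64027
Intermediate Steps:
612504/(-1349700) + (1141655 - 1782290)/3435786 = 612504*(-1/1349700) - 640635*1/3435786 = -51042/112475 - 213545/1145262 = -82474936879/128813343450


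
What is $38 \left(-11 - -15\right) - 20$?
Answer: $132$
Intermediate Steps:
$38 \left(-11 - -15\right) - 20 = 38 \left(-11 + 15\right) - 20 = 38 \cdot 4 - 20 = 152 - 20 = 132$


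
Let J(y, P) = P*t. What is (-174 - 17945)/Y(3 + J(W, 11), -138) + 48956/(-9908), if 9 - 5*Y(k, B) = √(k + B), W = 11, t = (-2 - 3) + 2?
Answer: -674227282/205591 - 181190*I*√42/249 ≈ -3279.5 - 4715.8*I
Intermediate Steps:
t = -3 (t = -5 + 2 = -3)
J(y, P) = -3*P (J(y, P) = P*(-3) = -3*P)
Y(k, B) = 9/5 - √(B + k)/5 (Y(k, B) = 9/5 - √(k + B)/5 = 9/5 - √(B + k)/5)
(-174 - 17945)/Y(3 + J(W, 11), -138) + 48956/(-9908) = (-174 - 17945)/(9/5 - √(-138 + (3 - 3*11))/5) + 48956/(-9908) = -18119/(9/5 - √(-138 + (3 - 33))/5) + 48956*(-1/9908) = -18119/(9/5 - √(-138 - 30)/5) - 12239/2477 = -18119/(9/5 - 2*I*√42/5) - 12239/2477 = -12239/2477 - 18119/(9/5 - 2*I*√42/5)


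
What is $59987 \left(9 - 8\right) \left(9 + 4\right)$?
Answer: $779831$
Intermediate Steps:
$59987 \left(9 - 8\right) \left(9 + 4\right) = 59987 \cdot 1 \cdot 13 = 59987 \cdot 13 = 779831$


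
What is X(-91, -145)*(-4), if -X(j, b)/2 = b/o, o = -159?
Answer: 1160/159 ≈ 7.2956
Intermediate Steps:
X(j, b) = 2*b/159 (X(j, b) = -2*b/(-159) = -2*b*(-1)/159 = -(-2)*b/159 = 2*b/159)
X(-91, -145)*(-4) = ((2/159)*(-145))*(-4) = -290/159*(-4) = 1160/159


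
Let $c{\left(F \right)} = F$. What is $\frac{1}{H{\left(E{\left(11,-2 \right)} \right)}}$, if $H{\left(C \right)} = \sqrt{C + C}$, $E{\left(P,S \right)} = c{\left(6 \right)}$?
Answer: $\frac{\sqrt{3}}{6} \approx 0.28868$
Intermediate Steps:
$E{\left(P,S \right)} = 6$
$H{\left(C \right)} = \sqrt{2} \sqrt{C}$ ($H{\left(C \right)} = \sqrt{2 C} = \sqrt{2} \sqrt{C}$)
$\frac{1}{H{\left(E{\left(11,-2 \right)} \right)}} = \frac{1}{\sqrt{2} \sqrt{6}} = \frac{1}{2 \sqrt{3}} = \frac{\sqrt{3}}{6}$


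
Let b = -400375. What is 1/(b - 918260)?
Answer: -1/1318635 ≈ -7.5836e-7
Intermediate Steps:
1/(b - 918260) = 1/(-400375 - 918260) = 1/(-1318635) = -1/1318635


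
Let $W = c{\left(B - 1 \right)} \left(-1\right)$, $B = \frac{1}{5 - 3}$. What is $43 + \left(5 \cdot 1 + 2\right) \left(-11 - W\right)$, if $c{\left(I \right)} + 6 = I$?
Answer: $- \frac{159}{2} \approx -79.5$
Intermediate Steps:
$B = \frac{1}{2} \approx 0.5$
$c{\left(I \right)} = -6 + I$
$W = \frac{13}{2}$ ($W = \left(-6 + \left(\frac{1}{2} - 1\right)\right) \left(-1\right) = \left(-6 - \frac{1}{2}\right) \left(-1\right) = \left(- \frac{13}{2}\right) \left(-1\right) = \frac{13}{2} \approx 6.5$)
$43 + \left(5 \cdot 1 + 2\right) \left(-11 - W\right) = 43 + \left(5 \cdot 1 + 2\right) \left(-11 - \frac{13}{2}\right) = 43 + \left(5 + 2\right) \left(-11 - \frac{13}{2}\right) = 43 + 7 \left(- \frac{35}{2}\right) = 43 - \frac{245}{2} = - \frac{159}{2}$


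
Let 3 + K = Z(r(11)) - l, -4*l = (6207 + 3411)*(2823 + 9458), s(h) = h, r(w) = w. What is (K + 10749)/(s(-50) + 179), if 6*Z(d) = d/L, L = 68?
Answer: 12052487495/52632 ≈ 2.2900e+5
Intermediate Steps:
Z(d) = d/408 (Z(d) = (d/68)/6 = d/408)
l = -59059329/2 (l = -(6207 + 3411)*(2823 + 9458)/4 = -4809*12281/2 = -¼*118118658 = -59059329/2 ≈ -2.9530e+7)
K = 12048101903/408 (K = -3 + ((1/408)*11 - 1*(-59059329/2)) = -3 + (11/408 + 59059329/2) = -3 + 12048103127/408 = 12048101903/408 ≈ 2.9530e+7)
(K + 10749)/(s(-50) + 179) = (12048101903/408 + 10749)/(-50 + 179) = (12052487495/408)/129 = (12052487495/408)*(1/129) = 12052487495/52632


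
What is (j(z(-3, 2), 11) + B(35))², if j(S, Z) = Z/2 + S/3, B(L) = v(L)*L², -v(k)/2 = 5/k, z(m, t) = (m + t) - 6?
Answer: 4330561/36 ≈ 1.2029e+5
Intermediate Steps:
z(m, t) = -6 + m + t
v(k) = -10/k
B(L) = -10*L (B(L) = (-10/L)*L² = -10*L)
j(S, Z) = Z/2 + S/3 (j(S, Z) = Z*(½) + S*(⅓) = Z/2 + S/3)
(j(z(-3, 2), 11) + B(35))² = (((½)*11 + (-6 - 3 + 2)/3) - 10*35)² = ((11/2 + (⅓)*(-7)) - 350)² = ((11/2 - 7/3) - 350)² = (19/6 - 350)² = (-2081/6)² = 4330561/36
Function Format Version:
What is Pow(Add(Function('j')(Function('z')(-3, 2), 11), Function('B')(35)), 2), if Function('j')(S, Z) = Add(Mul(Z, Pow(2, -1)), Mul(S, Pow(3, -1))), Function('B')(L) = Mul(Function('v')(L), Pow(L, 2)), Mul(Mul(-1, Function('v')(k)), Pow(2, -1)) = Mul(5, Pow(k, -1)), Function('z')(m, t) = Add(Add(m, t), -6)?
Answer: Rational(4330561, 36) ≈ 1.2029e+5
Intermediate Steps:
Function('z')(m, t) = Add(-6, m, t)
Function('v')(k) = Mul(-10, Pow(k, -1)) (Function('v')(k) = Mul(-2, Mul(5, Pow(k, -1))) = Mul(-10, Pow(k, -1)))
Function('B')(L) = Mul(-10, L) (Function('B')(L) = Mul(Mul(-10, Pow(L, -1)), Pow(L, 2)) = Mul(-10, L))
Function('j')(S, Z) = Add(Mul(Rational(1, 2), Z), Mul(Rational(1, 3), S)) (Function('j')(S, Z) = Add(Mul(Z, Rational(1, 2)), Mul(S, Rational(1, 3))) = Add(Mul(Rational(1, 2), Z), Mul(Rational(1, 3), S)))
Pow(Add(Function('j')(Function('z')(-3, 2), 11), Function('B')(35)), 2) = Pow(Add(Add(Mul(Rational(1, 2), 11), Mul(Rational(1, 3), Add(-6, -3, 2))), Mul(-10, 35)), 2) = Pow(Add(Add(Rational(11, 2), Mul(Rational(1, 3), -7)), -350), 2) = Pow(Add(Add(Rational(11, 2), Rational(-7, 3)), -350), 2) = Pow(Add(Rational(19, 6), -350), 2) = Pow(Rational(-2081, 6), 2) = Rational(4330561, 36)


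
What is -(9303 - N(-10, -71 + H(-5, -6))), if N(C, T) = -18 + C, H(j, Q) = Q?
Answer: -9331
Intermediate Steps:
-(9303 - N(-10, -71 + H(-5, -6))) = -(9303 - (-18 - 10)) = -(9303 - 1*(-28)) = -(9303 + 28) = -1*9331 = -9331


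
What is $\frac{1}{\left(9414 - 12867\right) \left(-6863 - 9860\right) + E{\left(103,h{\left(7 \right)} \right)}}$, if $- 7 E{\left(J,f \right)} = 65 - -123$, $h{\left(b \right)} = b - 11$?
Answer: $\frac{7}{404211445} \approx 1.7318 \cdot 10^{-8}$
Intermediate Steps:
$h{\left(b \right)} = -11 + b$
$E{\left(J,f \right)} = - \frac{188}{7}$ ($E{\left(J,f \right)} = - \frac{65 - -123}{7} = - \frac{65 + 123}{7} = \left(- \frac{1}{7}\right) 188 = - \frac{188}{7}$)
$\frac{1}{\left(9414 - 12867\right) \left(-6863 - 9860\right) + E{\left(103,h{\left(7 \right)} \right)}} = \frac{1}{\left(9414 - 12867\right) \left(-6863 - 9860\right) - \frac{188}{7}} = \frac{1}{\left(-3453\right) \left(-16723\right) - \frac{188}{7}} = \frac{1}{57744519 - \frac{188}{7}} = \frac{1}{\frac{404211445}{7}} = \frac{7}{404211445}$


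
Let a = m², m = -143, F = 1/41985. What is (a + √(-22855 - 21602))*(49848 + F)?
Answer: 42797063478169/41985 + 2092868281*I*√44457/41985 ≈ 1.0193e+9 + 1.051e+7*I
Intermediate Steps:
F = 1/41985 ≈ 2.3818e-5
a = 20449 (a = (-143)² = 20449)
(a + √(-22855 - 21602))*(49848 + F) = (20449 + √(-22855 - 21602))*(49848 + 1/41985) = (20449 + √(-44457))*(2092868281/41985) = (20449 + I*√44457)*(2092868281/41985) = 42797063478169/41985 + 2092868281*I*√44457/41985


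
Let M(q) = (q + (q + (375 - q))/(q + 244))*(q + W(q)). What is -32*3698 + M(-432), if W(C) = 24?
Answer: 2760490/47 ≈ 58734.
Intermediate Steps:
M(q) = (24 + q)*(q + 375/(244 + q)) (M(q) = (q + (q + (375 - q))/(q + 244))*(q + 24) = (q + 375/(244 + q))*(24 + q) = (24 + q)*(q + 375/(244 + q)))
-32*3698 + M(-432) = -32*3698 + (9000 + (-432)³ + 268*(-432)² + 6231*(-432))/(244 - 432) = -118336 + (9000 - 80621568 + 268*186624 - 2691792)/(-188) = -118336 - (9000 - 80621568 + 50015232 - 2691792)/188 = -118336 - 1/188*(-33289128) = -118336 + 8322282/47 = 2760490/47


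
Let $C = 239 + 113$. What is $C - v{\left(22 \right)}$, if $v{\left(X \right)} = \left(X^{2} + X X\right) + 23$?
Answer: $-639$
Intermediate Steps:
$v{\left(X \right)} = 23 + 2 X^{2}$ ($v{\left(X \right)} = \left(X^{2} + X^{2}\right) + 23 = 2 X^{2} + 23 = 23 + 2 X^{2}$)
$C = 352$
$C - v{\left(22 \right)} = 352 - \left(23 + 2 \cdot 22^{2}\right) = 352 - \left(23 + 2 \cdot 484\right) = 352 - \left(23 + 968\right) = 352 - 991 = -639$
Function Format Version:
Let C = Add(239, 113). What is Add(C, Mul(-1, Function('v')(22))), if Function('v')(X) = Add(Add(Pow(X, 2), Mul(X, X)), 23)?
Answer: -639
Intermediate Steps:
Function('v')(X) = Add(23, Mul(2, Pow(X, 2))) (Function('v')(X) = Add(Add(Pow(X, 2), Pow(X, 2)), 23) = Add(Mul(2, Pow(X, 2)), 23) = Add(23, Mul(2, Pow(X, 2))))
C = 352
Add(C, Mul(-1, Function('v')(22))) = Add(352, Mul(-1, Add(23, Mul(2, Pow(22, 2))))) = Add(352, Mul(-1, Add(23, Mul(2, 484)))) = Add(352, Mul(-1, Add(23, 968))) = Add(352, Mul(-1, 991)) = Add(352, -991) = -639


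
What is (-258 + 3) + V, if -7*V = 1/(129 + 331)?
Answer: -821101/3220 ≈ -255.00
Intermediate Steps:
V = -1/3220 (V = -1/(7*(129 + 331)) = -⅐/460 = -⅐*1/460 = -1/3220 ≈ -0.00031056)
(-258 + 3) + V = (-258 + 3) - 1/3220 = -255 - 1/3220 = -821101/3220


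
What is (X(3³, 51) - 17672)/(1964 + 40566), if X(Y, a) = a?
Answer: -17621/42530 ≈ -0.41432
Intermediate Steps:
(X(3³, 51) - 17672)/(1964 + 40566) = (51 - 17672)/(1964 + 40566) = -17621/42530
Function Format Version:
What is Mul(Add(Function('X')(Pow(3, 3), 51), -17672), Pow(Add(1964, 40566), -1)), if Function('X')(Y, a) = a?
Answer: Rational(-17621, 42530) ≈ -0.41432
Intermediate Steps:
Mul(Add(Function('X')(Pow(3, 3), 51), -17672), Pow(Add(1964, 40566), -1)) = Mul(Add(51, -17672), Pow(Add(1964, 40566), -1)) = Mul(-17621, Pow(42530, -1)) = Mul(-17621, Rational(1, 42530)) = Rational(-17621, 42530)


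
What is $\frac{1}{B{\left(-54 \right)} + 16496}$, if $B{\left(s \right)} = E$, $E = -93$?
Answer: $\frac{1}{16403} \approx 6.0964 \cdot 10^{-5}$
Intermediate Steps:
$B{\left(s \right)} = -93$
$\frac{1}{B{\left(-54 \right)} + 16496} = \frac{1}{-93 + 16496} = \frac{1}{16403}$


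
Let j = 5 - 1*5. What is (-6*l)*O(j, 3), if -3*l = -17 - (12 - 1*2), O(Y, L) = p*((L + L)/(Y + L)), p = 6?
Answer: -648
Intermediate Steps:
j = 0 (j = 5 - 5 = 0)
O(Y, L) = 12*L/(L + Y) (O(Y, L) = 6*((L + L)/(Y + L)) = 6*((2*L)/(L + Y)) = 6*(2*L/(L + Y)) = 12*L/(L + Y))
l = 9 (l = -(-17 - (12 - 1*2))/3 = -(-17 - (12 - 2))/3 = -(-17 - 1*10)/3 = -(-17 - 10)/3 = -⅓*(-27) = 9)
(-6*l)*O(j, 3) = (-6*9)*(12*3/(3 + 0)) = -648*3/3 = -54*12 = -648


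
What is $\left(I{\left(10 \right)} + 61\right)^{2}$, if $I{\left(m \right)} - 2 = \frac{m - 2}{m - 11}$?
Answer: $3025$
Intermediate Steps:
$I{\left(m \right)} = 2 + \frac{-2 + m}{-11 + m}$ ($I{\left(m \right)} = 2 + \frac{m - 2}{m - 11} = 2 + \frac{-2 + m}{-11 + m}$)
$\left(I{\left(10 \right)} + 61\right)^{2} = \left(\frac{3 \left(-8 + 10\right)}{-11 + 10} + 61\right)^{2} = \left(3 \frac{1}{-1} \cdot 2 + 61\right)^{2} = \left(3 \left(-1\right) 2 + 61\right)^{2} = \left(-6 + 61\right)^{2} = 55^{2} = 3025$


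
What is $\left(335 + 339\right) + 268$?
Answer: $942$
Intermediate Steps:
$\left(335 + 339\right) + 268 = 674 + 268 = 942$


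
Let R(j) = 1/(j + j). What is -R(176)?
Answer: -1/352 ≈ -0.0028409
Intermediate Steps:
R(j) = 1/(2*j)
-R(176) = -1/(2*176) = -1*1/352 = -1/352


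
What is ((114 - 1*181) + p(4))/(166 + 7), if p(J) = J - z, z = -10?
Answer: -53/173 ≈ -0.30636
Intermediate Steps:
p(J) = 10 + J (p(J) = J - 1*(-10) = J + 10 = 10 + J)
((114 - 1*181) + p(4))/(166 + 7) = ((114 - 1*181) + (10 + 4))/(166 + 7) = ((114 - 181) + 14)/173 = (-67 + 14)*(1/173) = -53*1/173 = -53/173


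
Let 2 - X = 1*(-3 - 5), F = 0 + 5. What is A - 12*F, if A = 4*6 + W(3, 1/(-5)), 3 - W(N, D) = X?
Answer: -43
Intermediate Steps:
F = 5
X = 10 (X = 2 - (-3 - 5) = 2 - (-8) = 2 - 1*(-8) = 2 + 8 = 10)
W(N, D) = -7 (W(N, D) = 3 - 1*10 = 3 - 10 = -7)
A = 17 (A = 4*6 - 7 = 24 - 7 = 17)
A - 12*F = 17 - 12*5 = 17 - 60 = -43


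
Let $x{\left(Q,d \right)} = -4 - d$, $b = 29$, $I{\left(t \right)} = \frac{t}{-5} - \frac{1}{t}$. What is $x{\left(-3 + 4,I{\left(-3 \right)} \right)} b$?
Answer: $- \frac{2146}{15} \approx -143.07$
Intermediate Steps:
$I{\left(t \right)} = - \frac{1}{t} - \frac{t}{5}$ ($I{\left(t \right)} = t \left(- \frac{1}{5}\right) - \frac{1}{t} = - \frac{t}{5} - \frac{1}{t} = - \frac{1}{t} - \frac{t}{5}$)
$x{\left(-3 + 4,I{\left(-3 \right)} \right)} b = \left(-4 - \left(- \frac{1}{-3} - - \frac{3}{5}\right)\right) 29 = \left(-4 - \left(\left(-1\right) \left(- \frac{1}{3}\right) + \frac{3}{5}\right)\right) 29 = \left(-4 - \left(\frac{1}{3} + \frac{3}{5}\right)\right) 29 = \left(-4 - \frac{14}{15}\right) 29 = \left(- \frac{74}{15}\right) 29 = - \frac{2146}{15}$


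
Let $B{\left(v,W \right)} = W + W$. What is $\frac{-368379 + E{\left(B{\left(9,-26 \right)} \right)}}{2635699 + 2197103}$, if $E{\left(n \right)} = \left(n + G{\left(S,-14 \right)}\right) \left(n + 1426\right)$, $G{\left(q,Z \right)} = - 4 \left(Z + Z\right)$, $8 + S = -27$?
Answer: $- \frac{31771}{536978} \approx -0.059166$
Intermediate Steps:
$S = -35$ ($S = -8 - 27 = -35$)
$G{\left(q,Z \right)} = - 8 Z$ ($G{\left(q,Z \right)} = - 4 \cdot 2 Z = - 8 Z$)
$B{\left(v,W \right)} = 2 W$
$E{\left(n \right)} = \left(112 + n\right) \left(1426 + n\right)$ ($E{\left(n \right)} = \left(n - -112\right) \left(n + 1426\right) = \left(n + 112\right) \left(1426 + n\right) = \left(112 + n\right) \left(1426 + n\right)$)
$\frac{-368379 + E{\left(B{\left(9,-26 \right)} \right)}}{2635699 + 2197103} = \frac{-368379 + \left(159712 + \left(2 \left(-26\right)\right)^{2} + 1538 \cdot 2 \left(-26\right)\right)}{2635699 + 2197103} = \frac{-368379 + \left(159712 + \left(-52\right)^{2} + 1538 \left(-52\right)\right)}{4832802} = \left(-368379 + \left(159712 + 2704 - 79976\right)\right) \frac{1}{4832802} = \left(-368379 + 82440\right) \frac{1}{4832802} = \left(-285939\right) \frac{1}{4832802} = - \frac{31771}{536978}$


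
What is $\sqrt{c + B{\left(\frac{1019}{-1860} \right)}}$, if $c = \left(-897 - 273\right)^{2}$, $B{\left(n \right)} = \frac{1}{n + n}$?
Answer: $\frac{\sqrt{1421411425230}}{1019} \approx 1170.0$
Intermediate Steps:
$B{\left(n \right)} = \frac{1}{2 n}$
$c = 1368900$ ($c = \left(-1170\right)^{2} = 1368900$)
$\sqrt{c + B{\left(\frac{1019}{-1860} \right)}} = \sqrt{1368900 + \frac{1}{2 \frac{1019}{-1860}}} = \sqrt{1368900 + \frac{1}{2 \cdot 1019 \left(- \frac{1}{1860}\right)}} = \sqrt{1368900 + \frac{1}{2 \left(- \frac{1019}{1860}\right)}} = \sqrt{1368900 + \frac{1}{2} \left(- \frac{1860}{1019}\right)} = \sqrt{1368900 - \frac{930}{1019}} = \sqrt{\frac{1394908170}{1019}} = \frac{\sqrt{1421411425230}}{1019}$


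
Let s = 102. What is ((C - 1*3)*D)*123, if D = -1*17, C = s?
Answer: -207009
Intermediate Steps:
C = 102
D = -17
((C - 1*3)*D)*123 = ((102 - 1*3)*(-17))*123 = ((102 - 3)*(-17))*123 = (99*(-17))*123 = -1683*123 = -207009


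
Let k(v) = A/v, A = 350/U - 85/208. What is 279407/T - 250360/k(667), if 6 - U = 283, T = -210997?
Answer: 406013198049878165/4065701193 ≈ 9.9863e+7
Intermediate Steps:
U = -277 (U = 6 - 1*283 = 6 - 283 = -277)
A = -96345/57616 (A = 350/(-277) - 85/208 = 350*(-1/277) - 85*1/208 = -350/277 - 85/208 = -96345/57616 ≈ -1.6722)
k(v) = -96345/(57616*v)
279407/T - 250360/k(667) = 279407/(-210997) - 250360/((-96345/57616/667)) = 279407*(-1/210997) - 250360/((-96345/57616*1/667)) = -279407/210997 - 250360/(-96345/38429872) = -279407/210997 - 250360*(-38429872/96345) = -279407/210997 + 1924260550784/19269 = 406013198049878165/4065701193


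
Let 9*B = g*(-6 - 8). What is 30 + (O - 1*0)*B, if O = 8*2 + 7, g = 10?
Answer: -2950/9 ≈ -327.78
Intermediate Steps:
O = 23 (O = 16 + 7 = 23)
B = -140/9 (B = (10*(-6 - 8))/9 = (10*(-14))/9 = (⅑)*(-140) = -140/9 ≈ -15.556)
30 + (O - 1*0)*B = 30 + (23 - 1*0)*(-140/9) = 30 + (23 + 0)*(-140/9) = 30 + 23*(-140/9) = 30 - 3220/9 = -2950/9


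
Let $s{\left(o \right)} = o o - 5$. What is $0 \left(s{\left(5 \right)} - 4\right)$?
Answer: $0$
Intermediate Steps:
$s{\left(o \right)} = -5 + o^{2}$ ($s{\left(o \right)} = o^{2} - 5 = -5 + o^{2}$)
$0 \left(s{\left(5 \right)} - 4\right) = 0 \left(\left(-5 + 5^{2}\right) - 4\right) = 0 \left(\left(-5 + 25\right) - 4\right) = 0 \left(20 - 4\right) = 0 \cdot 16 = 0$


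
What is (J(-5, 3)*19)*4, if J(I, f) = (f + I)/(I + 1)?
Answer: 38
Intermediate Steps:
J(I, f) = (I + f)/(1 + I)
(J(-5, 3)*19)*4 = (((-5 + 3)/(1 - 5))*19)*4 = ((-2/(-4))*19)*4 = (-1/4*(-2)*19)*4 = ((1/2)*19)*4 = (19/2)*4 = 38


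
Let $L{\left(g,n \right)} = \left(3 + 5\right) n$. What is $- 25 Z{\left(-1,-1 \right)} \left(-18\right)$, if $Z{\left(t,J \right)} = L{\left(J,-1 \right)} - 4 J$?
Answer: $-1800$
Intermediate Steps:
$L{\left(g,n \right)} = 8 n$
$Z{\left(t,J \right)} = -8 - 4 J$ ($Z{\left(t,J \right)} = 8 \left(-1\right) - 4 J = -8 - 4 J$)
$- 25 Z{\left(-1,-1 \right)} \left(-18\right) = - 25 \left(-8 - -4\right) \left(-18\right) = - 25 \left(-8 + 4\right) \left(-18\right) = \left(-25\right) \left(-4\right) \left(-18\right) = 100 \left(-18\right) = -1800$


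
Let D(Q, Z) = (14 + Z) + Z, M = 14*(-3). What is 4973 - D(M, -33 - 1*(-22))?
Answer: 4981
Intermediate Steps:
M = -42
D(Q, Z) = 14 + 2*Z
4973 - D(M, -33 - 1*(-22)) = 4973 - (14 + 2*(-33 - 1*(-22))) = 4973 - (14 + 2*(-33 + 22)) = 4973 - (14 + 2*(-11)) = 4973 - (14 - 22) = 4973 - 1*(-8) = 4973 + 8 = 4981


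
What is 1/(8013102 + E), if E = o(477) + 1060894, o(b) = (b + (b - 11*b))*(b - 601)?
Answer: 1/9606328 ≈ 1.0410e-7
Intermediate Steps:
o(b) = -9*b*(-601 + b) (o(b) = (b - 10*b)*(-601 + b) = (-9*b)*(-601 + b) = -9*b*(-601 + b))
E = 1593226 (E = 9*477*(601 - 1*477) + 1060894 = 9*477*(601 - 477) + 1060894 = 9*477*124 + 1060894 = 532332 + 1060894 = 1593226)
1/(8013102 + E) = 1/(8013102 + 1593226) = 1/9606328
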